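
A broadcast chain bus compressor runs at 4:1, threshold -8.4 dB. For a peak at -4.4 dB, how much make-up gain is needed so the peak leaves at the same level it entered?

The peak compresses to -8.4 + 4/4 = -7.4 dB.
To reach -4.4 dB requires -4.4 − (-7.4) = 3 dB of make-up.

3 dB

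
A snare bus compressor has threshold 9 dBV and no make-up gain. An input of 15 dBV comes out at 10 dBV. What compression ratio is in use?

6:1

Input overshoot = 15 − 9 = 6 dB; output overshoot = 10 − 9 = 1 dB.
Ratio = 6 / 1 = 6.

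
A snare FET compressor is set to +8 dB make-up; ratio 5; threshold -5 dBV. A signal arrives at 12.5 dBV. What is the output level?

The input is 17.5 dB above the -5 dBV threshold.
At 5:1 the overshoot is divided by 5, leaving 3.5 dB above threshold.
That puts the output at -1.5 dBV; make-up adds 8 dB, giving 6.5 dBV.

6.5 dBV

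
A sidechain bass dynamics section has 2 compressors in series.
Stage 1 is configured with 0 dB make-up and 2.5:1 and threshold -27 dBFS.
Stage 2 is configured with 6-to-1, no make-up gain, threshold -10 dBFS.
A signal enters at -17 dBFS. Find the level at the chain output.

-23 dBFS

Stage 1: 10 dB above -27 dBFS, reduced 2.5:1 to 4 dB above → -23 dBFS.
Stage 2: -23 dBFS ≤ -10 dBFS, so stage 2 doesn't engage; output -23 dBFS.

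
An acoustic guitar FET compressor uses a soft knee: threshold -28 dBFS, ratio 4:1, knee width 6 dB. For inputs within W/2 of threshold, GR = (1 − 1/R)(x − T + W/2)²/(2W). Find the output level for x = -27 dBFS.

x − T + W/2 = -27 − (-28) + 3 = 4.
GR = (1 − 1/4) × 4² / 12 = 0.75 × 16 / 12 = 1 dB.
Output = -27 − 1 = -28 dBFS.

-28 dBFS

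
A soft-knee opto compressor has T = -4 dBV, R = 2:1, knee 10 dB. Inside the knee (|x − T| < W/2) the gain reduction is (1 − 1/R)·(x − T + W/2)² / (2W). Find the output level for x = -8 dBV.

-8.025 dBV

x − T + W/2 = -8 − (-4) + 5 = 1.
GR = (1 − 1/2) × 1² / 20 = 0.5 × 1 / 20 = 0.025 dB.
Output = -8 − 0.025 = -8.025 dBV.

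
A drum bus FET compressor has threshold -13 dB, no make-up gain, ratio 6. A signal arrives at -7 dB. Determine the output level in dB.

-12 dB

-7 dB sits 6 dB over threshold.
6:1 compression reduces that to 6/6 = 1 dB over.
Output = -13 + 1 = -12 dB.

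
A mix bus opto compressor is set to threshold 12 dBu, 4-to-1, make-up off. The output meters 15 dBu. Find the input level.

24 dBu

Post-compression overshoot = 15 − 12 = 3 dB.
Undo the ratio: input overshoot = 3 × 4 = 12 dB, giving input = 24 dBu.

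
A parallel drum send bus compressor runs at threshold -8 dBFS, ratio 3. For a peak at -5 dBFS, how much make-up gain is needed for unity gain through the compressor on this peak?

2 dB

Without make-up, output = threshold + overshoot/3 = -8 + 1 = -7 dBFS.
Gap to target: 2 dB.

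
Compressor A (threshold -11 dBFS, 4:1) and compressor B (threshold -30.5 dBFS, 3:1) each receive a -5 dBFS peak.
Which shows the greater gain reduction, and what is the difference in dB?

A: overshoot 6 dB → output overshoot 1.5 dB → GR 4.5 dB.
B: overshoot 25.5 dB → output overshoot 8.5 dB → GR 17 dB.
Difference: 12.5 dB in favour of B.

B, by 12.5 dB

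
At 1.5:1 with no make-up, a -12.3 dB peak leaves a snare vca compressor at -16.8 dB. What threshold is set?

-25.8 dB

Let T be the threshold. Output overshoot = (input overshoot)/R, so -16.8 − T = (-12.3 − T)/1.5.
1.5·(-16.8 − T) = -12.3 − T → 0.5·T = -25.2 − (-12.3) = -12.9.
T = -12.9/0.5 = -25.8 dB.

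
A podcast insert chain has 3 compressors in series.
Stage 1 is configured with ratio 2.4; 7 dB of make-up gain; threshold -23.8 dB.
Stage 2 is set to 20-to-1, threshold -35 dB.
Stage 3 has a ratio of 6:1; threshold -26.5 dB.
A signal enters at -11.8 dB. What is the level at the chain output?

Stage 1: overshoot 12 dB → 12/2.4 = 5 dB → -18.8 dB; +7 dB make-up → -11.8 dB.
Stage 2: 23.2 dB above -35 dB, reduced 20:1 to 1.16 dB above → -33.84 dB.
Stage 3: below threshold (-33.84 ≤ -26.5); passes unchanged; output -33.84 dB.

-33.84 dB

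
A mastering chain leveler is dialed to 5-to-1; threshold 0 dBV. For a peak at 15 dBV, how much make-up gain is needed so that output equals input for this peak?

Overshoot 15 dB → 15/5 = 3 dB after compression, so the compressed level is 0 + 3 = 3 dBV.
Make-up = target − compressed = 15 − 3 = 12 dB.

12 dB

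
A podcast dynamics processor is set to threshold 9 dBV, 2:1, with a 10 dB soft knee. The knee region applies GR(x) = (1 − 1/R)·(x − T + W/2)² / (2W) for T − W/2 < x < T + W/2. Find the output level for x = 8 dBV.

x − T + W/2 = 8 − 9 + 5 = 4.
GR = (1 − 1/2) × 4² / 20 = 0.5 × 16 / 20 = 0.4 dB.
Output = 8 − 0.4 = 7.6 dBV.

7.6 dBV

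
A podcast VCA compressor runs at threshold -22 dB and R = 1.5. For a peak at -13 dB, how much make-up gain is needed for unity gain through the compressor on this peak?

3 dB

Overshoot 9 dB → 9/1.5 = 6 dB after compression, so the compressed level is -22 + 6 = -16 dB.
Make-up = target − compressed = -13 − (-16) = 3 dB.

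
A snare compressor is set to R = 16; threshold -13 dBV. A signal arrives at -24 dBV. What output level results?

-24 dBV is 11 dB below the -13 dBV threshold, so no gain reduction is applied.
Output = input = -24 dBV.

-24 dBV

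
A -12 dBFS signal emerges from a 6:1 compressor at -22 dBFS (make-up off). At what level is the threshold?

Gain reduction = -12 − (-22) = 10 dB; output overshoot = GR / (R − 1) = 10 / 5 = 2 dB.
Threshold = output − output overshoot = -22 − 2 = -24 dBFS.

-24 dBFS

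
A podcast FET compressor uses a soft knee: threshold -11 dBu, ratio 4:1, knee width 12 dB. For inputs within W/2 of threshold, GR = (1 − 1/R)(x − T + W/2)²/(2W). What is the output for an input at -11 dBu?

-12.125 dBu

x − T + W/2 = -11 − (-11) + 6 = 6.
GR = (1 − 1/4) × 6² / 24 = 0.75 × 36 / 24 = 1.125 dB.
Output = -11 − 1.125 = -12.125 dBu.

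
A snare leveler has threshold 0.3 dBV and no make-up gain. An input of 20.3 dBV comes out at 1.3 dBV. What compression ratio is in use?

20:1

Input overshoot = 20.3 − 0.3 = 20 dB; output overshoot = 1.3 − 0.3 = 1 dB.
Ratio = 20 / 1 = 20.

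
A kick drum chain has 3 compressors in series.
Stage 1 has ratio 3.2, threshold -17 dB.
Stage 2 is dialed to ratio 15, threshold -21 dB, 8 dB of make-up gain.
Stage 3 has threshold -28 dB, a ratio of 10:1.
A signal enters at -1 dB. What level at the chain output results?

Stage 1: overshoot 16 dB → 16/3.2 = 5 dB → -12 dB.
Stage 2: -12 dB is 9 dB over -21 dB; at 15:1 that becomes 0.6 dB over, giving -20.4 dB; +8 dB make-up → -12.4 dB.
Stage 3: -12.4 dB is 15.6 dB over -28 dB; at 10:1 that becomes 1.56 dB over, giving -26.44 dB.

-26.44 dB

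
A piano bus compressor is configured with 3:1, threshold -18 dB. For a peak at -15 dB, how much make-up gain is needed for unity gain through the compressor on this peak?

2 dB

Without make-up, output = threshold + overshoot/3 = -18 + 1 = -17 dB.
Gap to target: 2 dB.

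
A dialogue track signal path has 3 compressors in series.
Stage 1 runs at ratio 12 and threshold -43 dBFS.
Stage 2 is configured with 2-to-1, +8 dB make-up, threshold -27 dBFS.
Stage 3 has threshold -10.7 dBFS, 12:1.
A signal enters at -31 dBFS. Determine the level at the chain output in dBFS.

-34 dBFS

Stage 1: 12 dB above -43 dBFS, reduced 12:1 to 1 dB above → -42 dBFS.
Stage 2: -42 dBFS is at or below the -27 dBFS threshold — no compression; make-up brings it to -34 dBFS.
Stage 3: -34 dBFS is at or below the -10.7 dBFS threshold — no compression; output -34 dBFS.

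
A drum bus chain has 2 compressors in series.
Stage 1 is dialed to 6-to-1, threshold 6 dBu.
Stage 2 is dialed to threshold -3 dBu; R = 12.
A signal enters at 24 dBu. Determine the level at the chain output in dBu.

Stage 1: overshoot 18 dB → 18/6 = 3 dB → 9 dBu.
Stage 2: overshoot 12 dB → 12/12 = 1 dB → -2 dBu.

-2 dBu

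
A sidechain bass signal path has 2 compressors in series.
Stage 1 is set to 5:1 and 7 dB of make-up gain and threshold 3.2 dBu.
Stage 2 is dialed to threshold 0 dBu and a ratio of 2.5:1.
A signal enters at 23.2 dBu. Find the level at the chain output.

5.68 dBu

Stage 1: 23.2 dBu is 20 dB over 3.2 dBu; at 5:1 that becomes 4 dB over, giving 7.2 dBu; +7 dB make-up → 14.2 dBu.
Stage 2: overshoot 14.2 dB → 14.2/2.5 = 5.68 dB → 5.68 dBu.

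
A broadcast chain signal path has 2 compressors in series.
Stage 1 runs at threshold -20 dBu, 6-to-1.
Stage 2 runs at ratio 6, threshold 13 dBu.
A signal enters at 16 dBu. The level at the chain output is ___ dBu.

Stage 1: overshoot 36 dB → 36/6 = 6 dB → -14 dBu.
Stage 2: -14 dBu ≤ 13 dBu, so stage 2 doesn't engage; output -14 dBu.

-14 dBu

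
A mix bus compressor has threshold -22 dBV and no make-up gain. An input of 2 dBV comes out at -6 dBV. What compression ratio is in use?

1.5:1

Input overshoot = 2 − (-22) = 24 dB; output overshoot = -6 − (-22) = 16 dB.
Ratio = 24 / 16 = 1.5.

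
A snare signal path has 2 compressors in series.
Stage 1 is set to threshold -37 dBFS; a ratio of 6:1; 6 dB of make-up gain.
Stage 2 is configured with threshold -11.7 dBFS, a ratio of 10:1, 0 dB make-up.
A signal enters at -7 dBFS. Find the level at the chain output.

-26 dBFS

Stage 1: -7 dBFS is 30 dB over -37 dBFS; at 6:1 that becomes 5 dB over, giving -32 dBFS; +6 dB make-up → -26 dBFS.
Stage 2: -26 dBFS is at or below the -11.7 dBFS threshold — no compression; output -26 dBFS.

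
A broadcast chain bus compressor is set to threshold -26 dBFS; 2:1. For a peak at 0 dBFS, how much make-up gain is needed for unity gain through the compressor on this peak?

Overshoot 26 dB → 26/2 = 13 dB after compression, so the compressed level is -26 + 13 = -13 dBFS.
Make-up = target − compressed = 0 − (-13) = 13 dB.

13 dB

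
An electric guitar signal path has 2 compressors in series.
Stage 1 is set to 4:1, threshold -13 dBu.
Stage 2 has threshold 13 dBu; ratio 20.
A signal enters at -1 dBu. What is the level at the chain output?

-10 dBu

Stage 1: 12 dB above -13 dBu, reduced 4:1 to 3 dB above → -10 dBu.
Stage 2: below threshold (-10 ≤ 13); passes unchanged; output -10 dBu.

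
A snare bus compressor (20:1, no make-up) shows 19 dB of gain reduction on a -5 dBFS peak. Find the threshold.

Input is 20 dB above T (since output overshoot × R = input overshoot: (-24 − T)·20 = -5 − T gives T = -25 dBFS).
Check: -25 + (-5 − (-25))/20 = -25 + 1 = -24 dBFS. ✓

-25 dBFS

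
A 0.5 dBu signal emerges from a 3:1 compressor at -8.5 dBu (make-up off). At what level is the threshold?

-13 dBu

Input is 13.5 dB above T (since output overshoot × R = input overshoot: (-8.5 − T)·3 = 0.5 − T gives T = -13 dBu).
Check: -13 + (0.5 − (-13))/3 = -13 + 4.5 = -8.5 dBu. ✓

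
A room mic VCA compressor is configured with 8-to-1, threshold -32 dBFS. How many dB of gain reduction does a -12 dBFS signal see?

-12 dBFS exceeds the threshold by 20 dB.
After 8:1 compression the overshoot becomes 20/8 = 2.5 dB.
GR = overshoot in − overshoot out = 20 − 2.5 = 17.5 dB.

17.5 dB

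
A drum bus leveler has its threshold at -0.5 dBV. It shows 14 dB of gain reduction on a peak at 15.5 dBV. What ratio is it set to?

Input overshoot = 15.5 − (-0.5) = 16 dB.
Output overshoot = 16 − 14 = 2 dB.
Ratio = input overshoot / output overshoot = 16 / 2 = 8.

8:1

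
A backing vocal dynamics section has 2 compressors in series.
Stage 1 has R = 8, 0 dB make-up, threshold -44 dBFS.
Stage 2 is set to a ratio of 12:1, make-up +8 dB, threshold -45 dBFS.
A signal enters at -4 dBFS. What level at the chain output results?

-36.5 dBFS

Stage 1: 40 dB above -44 dBFS, reduced 8:1 to 5 dB above → -39 dBFS.
Stage 2: -39 dBFS is 6 dB over -45 dBFS; at 12:1 that becomes 0.5 dB over, giving -44.5 dBFS; +8 dB make-up → -36.5 dBFS.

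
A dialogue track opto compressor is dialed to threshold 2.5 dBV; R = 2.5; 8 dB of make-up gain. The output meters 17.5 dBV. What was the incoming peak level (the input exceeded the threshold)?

20 dBV

Remove make-up: 17.5 − 8 = 9.5 dBV.
Post-compression overshoot = 9.5 − 2.5 = 7 dB.
Before 2.5:1 compression the overshoot was 7 × 2.5 = 17.5 dB, so input = 2.5 + 17.5 = 20 dBV.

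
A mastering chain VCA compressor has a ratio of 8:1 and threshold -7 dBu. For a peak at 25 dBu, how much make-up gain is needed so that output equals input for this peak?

Without make-up, output = threshold + overshoot/8 = -7 + 4 = -3 dBu.
Gap to target: 28 dB.

28 dB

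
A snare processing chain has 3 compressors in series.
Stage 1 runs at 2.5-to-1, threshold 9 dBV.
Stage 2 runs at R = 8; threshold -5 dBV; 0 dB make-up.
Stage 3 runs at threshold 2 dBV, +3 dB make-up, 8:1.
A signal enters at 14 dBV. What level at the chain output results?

0 dBV

Stage 1: overshoot 5 dB → 5/2.5 = 2 dB → 11 dBV.
Stage 2: overshoot 16 dB → 16/8 = 2 dB → -3 dBV.
Stage 3: -3 dBV is at or below the 2 dBV threshold — no compression; make-up brings it to 0 dBV.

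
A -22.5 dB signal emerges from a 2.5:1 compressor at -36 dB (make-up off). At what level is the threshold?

Let T be the threshold. Output overshoot = (input overshoot)/R, so -36 − T = (-22.5 − T)/2.5.
2.5·(-36 − T) = -22.5 − T → 1.5·T = -90 − (-22.5) = -67.5.
T = -67.5/1.5 = -45 dB.

-45 dB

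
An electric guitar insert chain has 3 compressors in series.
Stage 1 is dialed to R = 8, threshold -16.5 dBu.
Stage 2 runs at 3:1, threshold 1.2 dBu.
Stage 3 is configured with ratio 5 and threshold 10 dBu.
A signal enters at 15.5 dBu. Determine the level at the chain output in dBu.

-12.5 dBu

Stage 1: 32 dB above -16.5 dBu, reduced 8:1 to 4 dB above → -12.5 dBu.
Stage 2: -12.5 dBu ≤ 1.2 dBu, so stage 2 doesn't engage; output -12.5 dBu.
Stage 3: below threshold (-12.5 ≤ 10); passes unchanged; output -12.5 dBu.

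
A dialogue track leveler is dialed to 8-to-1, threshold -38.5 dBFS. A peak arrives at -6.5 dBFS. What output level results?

The input is 32 dB above the -38.5 dBFS threshold.
The 32 dB excess becomes 4 dB after 8:1 reduction.
So the level is -38.5 + 4 = -34.5 dBFS.

-34.5 dBFS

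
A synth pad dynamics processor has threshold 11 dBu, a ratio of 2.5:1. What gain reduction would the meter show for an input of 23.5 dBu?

23.5 dBu exceeds the threshold by 12.5 dB.
A 2.5:1 ratio leaves 5 dB of that excess.
GR = overshoot in − overshoot out = 12.5 − 5 = 7.5 dB.

7.5 dB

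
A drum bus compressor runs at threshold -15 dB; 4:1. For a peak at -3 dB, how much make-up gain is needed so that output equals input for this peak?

9 dB

Without make-up, output = threshold + overshoot/4 = -15 + 3 = -12 dB.
Gap to target: 9 dB.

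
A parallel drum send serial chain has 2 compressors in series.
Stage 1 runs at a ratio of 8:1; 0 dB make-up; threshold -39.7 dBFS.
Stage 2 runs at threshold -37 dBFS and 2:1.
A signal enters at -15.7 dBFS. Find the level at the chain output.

Stage 1: 24 dB above -39.7 dBFS, reduced 8:1 to 3 dB above → -36.7 dBFS.
Stage 2: overshoot 0.3 dB → 0.3/2 = 0.15 dB → -36.85 dBFS.

-36.85 dBFS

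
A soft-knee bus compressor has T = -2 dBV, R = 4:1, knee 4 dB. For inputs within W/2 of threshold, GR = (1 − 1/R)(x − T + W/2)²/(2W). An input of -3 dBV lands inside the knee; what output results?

-3.09375 dBV

x − T + W/2 = -3 − (-2) + 2 = 1.
GR = (1 − 1/4) × 1² / 8 = 0.75 × 1 / 8 = 0.09375 dB.
Output = -3 − 0.09375 = -3.09375 dBV.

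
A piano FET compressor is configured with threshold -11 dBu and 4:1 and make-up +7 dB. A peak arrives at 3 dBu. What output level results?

Overshoot: 3 − (-11) = 14 dB.
The 14 dB excess becomes 3.5 dB after 4:1 reduction.
So the level is -11 + 3.5 = -7.5 dBu; make-up adds 7 dB, giving -0.5 dBu.

-0.5 dBu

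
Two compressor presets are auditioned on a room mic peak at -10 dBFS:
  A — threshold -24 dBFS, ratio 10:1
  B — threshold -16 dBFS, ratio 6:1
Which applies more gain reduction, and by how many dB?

A, by 7.6 dB

A: 14 dB over, compressed to 1.4 dB over, so 12.6 dB of GR.
B: 6 dB over, compressed to 1 dB over, so 5 dB of GR.
Difference: 7.6 dB in favour of A.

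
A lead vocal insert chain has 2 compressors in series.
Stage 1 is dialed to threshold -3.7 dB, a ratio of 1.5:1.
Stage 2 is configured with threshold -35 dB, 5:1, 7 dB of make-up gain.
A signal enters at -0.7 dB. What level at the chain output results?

Stage 1: -0.7 dB is 3 dB over -3.7 dB; at 1.5:1 that becomes 2 dB over, giving -1.7 dB.
Stage 2: 33.3 dB above -35 dB, reduced 5:1 to 6.66 dB above → -28.34 dB; +7 dB make-up → -21.34 dB.

-21.34 dB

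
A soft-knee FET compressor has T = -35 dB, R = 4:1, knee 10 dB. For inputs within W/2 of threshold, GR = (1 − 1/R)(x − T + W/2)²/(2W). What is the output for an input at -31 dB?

x − T + W/2 = -31 − (-35) + 5 = 9.
GR = (1 − 1/4) × 9² / 20 = 0.75 × 81 / 20 = 3.0375 dB.
Output = -31 − 3.0375 = -34.0375 dB.

-34.0375 dB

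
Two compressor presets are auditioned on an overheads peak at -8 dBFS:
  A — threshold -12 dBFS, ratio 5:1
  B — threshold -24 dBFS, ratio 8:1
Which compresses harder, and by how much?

A: 4 dB over, compressed to 0.8 dB over, so 3.2 dB of GR.
B: 16 dB over, compressed to 2 dB over, so 14 dB of GR.
B applies 10.8 dB more gain reduction.

B, by 10.8 dB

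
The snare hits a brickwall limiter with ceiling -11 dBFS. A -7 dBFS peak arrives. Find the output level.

The limiter clamps the peak to its -11 dBFS ceiling.

-11 dBFS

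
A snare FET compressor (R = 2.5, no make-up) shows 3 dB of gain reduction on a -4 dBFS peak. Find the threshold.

-9 dBFS

Input is 5 dB above T (since output overshoot × R = input overshoot: (-7 − T)·2.5 = -4 − T gives T = -9 dBFS).
Check: -9 + (-4 − (-9))/2.5 = -9 + 2 = -7 dBFS. ✓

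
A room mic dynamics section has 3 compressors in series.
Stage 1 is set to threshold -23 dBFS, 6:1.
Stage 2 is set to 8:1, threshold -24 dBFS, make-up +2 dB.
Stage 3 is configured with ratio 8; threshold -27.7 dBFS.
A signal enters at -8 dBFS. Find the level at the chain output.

Stage 1: -8 dBFS is 15 dB over -23 dBFS; at 6:1 that becomes 2.5 dB over, giving -20.5 dBFS.
Stage 2: 3.5 dB above -24 dBFS, reduced 8:1 to 0.4375 dB above → -23.5625 dBFS; +2 dB make-up → -21.5625 dBFS.
Stage 3: overshoot 6.1375 dB → 6.1375/8 = 0.767188 dB → -26.932813 dBFS.

-26.932813 dBFS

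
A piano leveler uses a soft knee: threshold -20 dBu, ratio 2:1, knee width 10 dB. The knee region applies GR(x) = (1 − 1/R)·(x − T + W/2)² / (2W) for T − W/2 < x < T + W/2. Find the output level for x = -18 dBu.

-19.225 dBu

x − T + W/2 = -18 − (-20) + 5 = 7.
GR = (1 − 1/2) × 7² / 20 = 0.5 × 49 / 20 = 1.225 dB.
Output = -18 − 1.225 = -19.225 dBu.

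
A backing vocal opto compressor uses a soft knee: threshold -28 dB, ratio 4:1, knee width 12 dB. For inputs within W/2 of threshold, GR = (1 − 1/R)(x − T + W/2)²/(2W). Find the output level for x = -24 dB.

-27.125 dB

x − T + W/2 = -24 − (-28) + 6 = 10.
GR = (1 − 1/4) × 10² / 24 = 0.75 × 100 / 24 = 3.125 dB.
Output = -24 − 3.125 = -27.125 dB.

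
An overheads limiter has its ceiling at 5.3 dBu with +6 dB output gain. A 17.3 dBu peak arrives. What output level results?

The limiter clamps the peak to its 5.3 dBu ceiling.
Output gain then adds 6 dB: 5.3 + 6 = 11.3 dBu.

11.3 dBu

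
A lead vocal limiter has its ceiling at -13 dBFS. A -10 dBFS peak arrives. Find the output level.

-13 dBFS

At ∞:1, everything above -13 dBFS is held at the ceiling.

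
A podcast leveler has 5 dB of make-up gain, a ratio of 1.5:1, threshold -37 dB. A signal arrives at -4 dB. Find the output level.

Overshoot: -4 − (-37) = 33 dB.
At 1.5:1 the overshoot is divided by 1.5, leaving 22 dB above threshold.
Output = -37 + 22 = -15 dB; make-up adds 5 dB, giving -10 dB.

-10 dB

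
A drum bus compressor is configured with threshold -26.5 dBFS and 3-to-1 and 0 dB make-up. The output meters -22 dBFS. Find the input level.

-13 dBFS

Post-compression overshoot = -22 − (-26.5) = 4.5 dB.
Undo the ratio: input overshoot = 4.5 × 3 = 13.5 dB, giving input = -13 dBFS.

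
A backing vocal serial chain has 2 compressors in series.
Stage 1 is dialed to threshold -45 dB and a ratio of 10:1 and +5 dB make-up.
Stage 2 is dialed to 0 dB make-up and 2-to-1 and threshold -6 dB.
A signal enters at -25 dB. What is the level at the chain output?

Stage 1: -25 dB is 20 dB over -45 dB; at 10:1 that becomes 2 dB over, giving -43 dB; +5 dB make-up → -38 dB.
Stage 2: -38 dB ≤ -6 dB, so stage 2 doesn't engage; output -38 dB.

-38 dB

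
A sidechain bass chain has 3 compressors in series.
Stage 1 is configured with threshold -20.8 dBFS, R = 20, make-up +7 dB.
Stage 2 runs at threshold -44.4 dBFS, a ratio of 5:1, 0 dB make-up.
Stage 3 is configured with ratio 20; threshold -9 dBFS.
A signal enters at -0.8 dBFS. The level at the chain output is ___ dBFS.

Stage 1: overshoot 20 dB → 20/20 = 1 dB → -19.8 dBFS; +7 dB make-up → -12.8 dBFS.
Stage 2: overshoot 31.6 dB → 31.6/5 = 6.32 dB → -38.08 dBFS.
Stage 3: -38.08 dBFS is at or below the -9 dBFS threshold — no compression; output -38.08 dBFS.

-38.08 dBFS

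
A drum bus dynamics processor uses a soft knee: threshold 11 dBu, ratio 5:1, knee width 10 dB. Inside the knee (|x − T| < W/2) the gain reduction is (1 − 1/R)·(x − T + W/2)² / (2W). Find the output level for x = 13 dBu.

11.04 dBu

x − T + W/2 = 13 − 11 + 5 = 7.
GR = (1 − 1/5) × 7² / 20 = 0.8 × 49 / 20 = 1.96 dB.
Output = 13 − 1.96 = 11.04 dBu.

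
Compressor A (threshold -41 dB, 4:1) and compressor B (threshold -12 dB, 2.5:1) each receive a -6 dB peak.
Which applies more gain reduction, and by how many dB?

A: GR = 35 − 35/4 = 26.25 dB.
B: GR = 6 − 6/2.5 = 3.6 dB.
A reduces 22.65 dB more.

A, by 22.65 dB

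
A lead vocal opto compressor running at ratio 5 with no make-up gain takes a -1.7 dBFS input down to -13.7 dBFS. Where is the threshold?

Gain reduction = -1.7 − (-13.7) = 12 dB; output overshoot = GR / (R − 1) = 12 / 4 = 3 dB.
Threshold = output − output overshoot = -13.7 − 3 = -16.7 dBFS.

-16.7 dBFS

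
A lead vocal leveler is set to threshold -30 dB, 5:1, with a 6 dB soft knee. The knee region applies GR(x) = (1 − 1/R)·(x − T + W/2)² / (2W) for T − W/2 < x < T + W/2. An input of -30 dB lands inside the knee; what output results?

x − T + W/2 = -30 − (-30) + 3 = 3.
GR = (1 − 1/5) × 3² / 12 = 0.8 × 9 / 12 = 0.6 dB.
Output = -30 − 0.6 = -30.6 dB.

-30.6 dB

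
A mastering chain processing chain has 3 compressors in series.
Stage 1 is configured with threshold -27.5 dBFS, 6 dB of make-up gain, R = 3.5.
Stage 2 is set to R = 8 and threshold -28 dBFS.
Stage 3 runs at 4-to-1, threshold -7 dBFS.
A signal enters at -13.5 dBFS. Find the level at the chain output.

Stage 1: -13.5 dBFS is 14 dB over -27.5 dBFS; at 3.5:1 that becomes 4 dB over, giving -23.5 dBFS; +6 dB make-up → -17.5 dBFS.
Stage 2: overshoot 10.5 dB → 10.5/8 = 1.3125 dB → -26.6875 dBFS.
Stage 3: -26.6875 dBFS ≤ -7 dBFS, so stage 3 doesn't engage; output -26.6875 dBFS.

-26.6875 dBFS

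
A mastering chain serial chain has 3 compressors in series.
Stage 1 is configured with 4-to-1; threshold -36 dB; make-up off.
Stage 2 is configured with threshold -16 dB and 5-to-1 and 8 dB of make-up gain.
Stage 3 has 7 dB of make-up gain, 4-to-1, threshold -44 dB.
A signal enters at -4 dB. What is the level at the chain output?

-31 dB

Stage 1: 32 dB above -36 dB, reduced 4:1 to 8 dB above → -28 dB.
Stage 2: -28 dB is at or below the -16 dB threshold — no compression; make-up brings it to -20 dB.
Stage 3: overshoot 24 dB → 24/4 = 6 dB → -38 dB; +7 dB make-up → -31 dB.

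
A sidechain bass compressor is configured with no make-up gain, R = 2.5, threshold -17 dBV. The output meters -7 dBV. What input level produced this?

The compressed level sits -7 − (-17) = 10 dB over threshold.
Undo the ratio: input overshoot = 10 × 2.5 = 25 dB, giving input = 8 dBV.

8 dBV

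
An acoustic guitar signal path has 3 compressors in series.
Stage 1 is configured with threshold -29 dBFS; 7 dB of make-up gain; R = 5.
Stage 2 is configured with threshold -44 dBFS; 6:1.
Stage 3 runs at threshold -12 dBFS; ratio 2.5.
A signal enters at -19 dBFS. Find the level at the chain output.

Stage 1: -19 dBFS is 10 dB over -29 dBFS; at 5:1 that becomes 2 dB over, giving -27 dBFS; +7 dB make-up → -20 dBFS.
Stage 2: 24 dB above -44 dBFS, reduced 6:1 to 4 dB above → -40 dBFS.
Stage 3: -40 dBFS ≤ -12 dBFS, so stage 3 doesn't engage; output -40 dBFS.

-40 dBFS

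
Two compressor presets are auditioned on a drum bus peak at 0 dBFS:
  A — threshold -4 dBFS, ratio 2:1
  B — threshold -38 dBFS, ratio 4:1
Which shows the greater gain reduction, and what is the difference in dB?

A: GR = 4 − 4/2 = 2 dB.
B: GR = 38 − 38/4 = 28.5 dB.
Difference: 26.5 dB in favour of B.

B, by 26.5 dB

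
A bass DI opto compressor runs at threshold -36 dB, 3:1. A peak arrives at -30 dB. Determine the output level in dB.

Overshoot: -30 − (-36) = 6 dB.
3:1 compression reduces that to 6/3 = 2 dB over.
That puts the output at -34 dB.

-34 dB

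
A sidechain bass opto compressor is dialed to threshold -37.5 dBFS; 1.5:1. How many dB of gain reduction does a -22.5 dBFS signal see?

5 dB

The signal is 15 dB above threshold.
After 1.5:1 compression the overshoot becomes 15/1.5 = 10 dB.
Gain reduction = 15 − 10 = 5 dB.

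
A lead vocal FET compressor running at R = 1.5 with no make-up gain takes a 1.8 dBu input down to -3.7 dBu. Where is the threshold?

-14.7 dBu

Let T be the threshold. Output overshoot = (input overshoot)/R, so -3.7 − T = (1.8 − T)/1.5.
1.5·(-3.7 − T) = 1.8 − T → 0.5·T = -5.55 − 1.8 = -7.35.
T = -7.35/0.5 = -14.7 dBu.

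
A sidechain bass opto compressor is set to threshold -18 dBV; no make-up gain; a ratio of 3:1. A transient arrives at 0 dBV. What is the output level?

The input is 18 dB above the -18 dBV threshold.
3:1 compression reduces that to 18/3 = 6 dB over.
Output = -18 + 6 = -12 dBV.

-12 dBV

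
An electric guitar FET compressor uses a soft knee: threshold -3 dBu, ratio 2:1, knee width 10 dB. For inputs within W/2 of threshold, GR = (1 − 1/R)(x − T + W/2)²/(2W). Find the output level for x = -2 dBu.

-2.9 dBu

x − T + W/2 = -2 − (-3) + 5 = 6.
GR = (1 − 1/2) × 6² / 20 = 0.5 × 36 / 20 = 0.9 dB.
Output = -2 − 0.9 = -2.9 dBu.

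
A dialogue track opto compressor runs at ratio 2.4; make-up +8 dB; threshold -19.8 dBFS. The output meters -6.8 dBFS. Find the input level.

Before make-up, the level was -6.8 − 8 = -14.8 dBFS.
Post-compression overshoot = -14.8 − (-19.8) = 5 dB.
Before 2.4:1 compression the overshoot was 5 × 2.4 = 12 dB, so input = -19.8 + 12 = -7.8 dBFS.

-7.8 dBFS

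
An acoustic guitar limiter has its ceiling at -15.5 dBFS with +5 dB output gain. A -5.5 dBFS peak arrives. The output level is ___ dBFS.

-10.5 dBFS

At ∞:1, everything above -15.5 dBFS is held at the ceiling.
Output gain then adds 5 dB: -15.5 + 5 = -10.5 dBFS.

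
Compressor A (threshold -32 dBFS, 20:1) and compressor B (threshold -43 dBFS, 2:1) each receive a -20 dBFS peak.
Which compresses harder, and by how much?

B, by 0.1 dB

A: overshoot 12 dB → output overshoot 0.6 dB → GR 11.4 dB.
B: overshoot 23 dB → output overshoot 11.5 dB → GR 11.5 dB.
B reduces 0.1 dB more.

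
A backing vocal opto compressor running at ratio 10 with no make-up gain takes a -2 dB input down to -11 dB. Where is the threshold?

Let T be the threshold. Output overshoot = (input overshoot)/R, so -11 − T = (-2 − T)/10.
10·(-11 − T) = -2 − T → 9·T = -110 − (-2) = -108.
T = -108/9 = -12 dB.

-12 dB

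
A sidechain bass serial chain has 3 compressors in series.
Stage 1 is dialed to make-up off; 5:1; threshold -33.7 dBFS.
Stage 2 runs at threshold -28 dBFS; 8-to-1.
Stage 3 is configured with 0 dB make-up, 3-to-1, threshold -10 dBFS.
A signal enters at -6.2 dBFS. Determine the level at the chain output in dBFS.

-28.2 dBFS

Stage 1: -6.2 dBFS is 27.5 dB over -33.7 dBFS; at 5:1 that becomes 5.5 dB over, giving -28.2 dBFS.
Stage 2: -28.2 dBFS ≤ -28 dBFS, so stage 2 doesn't engage; output -28.2 dBFS.
Stage 3: -28.2 dBFS is at or below the -10 dBFS threshold — no compression; output -28.2 dBFS.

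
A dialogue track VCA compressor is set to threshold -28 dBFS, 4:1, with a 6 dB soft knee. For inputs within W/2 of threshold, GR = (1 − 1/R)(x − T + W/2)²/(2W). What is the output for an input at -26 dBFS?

-27.5625 dBFS

x − T + W/2 = -26 − (-28) + 3 = 5.
GR = (1 − 1/4) × 5² / 12 = 0.75 × 25 / 12 = 1.5625 dB.
Output = -26 − 1.5625 = -27.5625 dBFS.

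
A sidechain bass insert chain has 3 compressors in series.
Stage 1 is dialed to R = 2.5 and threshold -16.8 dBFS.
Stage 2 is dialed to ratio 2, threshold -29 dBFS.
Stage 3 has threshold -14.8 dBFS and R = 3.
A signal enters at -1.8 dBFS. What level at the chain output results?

-19.9 dBFS

Stage 1: overshoot 15 dB → 15/2.5 = 6 dB → -10.8 dBFS.
Stage 2: -10.8 dBFS is 18.2 dB over -29 dBFS; at 2:1 that becomes 9.1 dB over, giving -19.9 dBFS.
Stage 3: -19.9 dBFS ≤ -14.8 dBFS, so stage 3 doesn't engage; output -19.9 dBFS.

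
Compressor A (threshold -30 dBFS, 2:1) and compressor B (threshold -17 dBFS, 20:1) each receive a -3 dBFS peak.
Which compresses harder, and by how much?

A, by 0.2 dB

A: GR = 27 − 27/2 = 13.5 dB.
B: GR = 14 − 14/20 = 13.3 dB.
A applies 0.2 dB more gain reduction.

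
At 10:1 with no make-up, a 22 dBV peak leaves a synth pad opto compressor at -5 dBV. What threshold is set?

-8 dBV

Input is 30 dB above T (since output overshoot × R = input overshoot: (-5 − T)·10 = 22 − T gives T = -8 dBV).
Check: -8 + (22 − (-8))/10 = -8 + 3 = -5 dBV. ✓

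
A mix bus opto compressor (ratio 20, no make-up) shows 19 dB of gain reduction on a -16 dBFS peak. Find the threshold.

Let T be the threshold. Output overshoot = (input overshoot)/R, so -35 − T = (-16 − T)/20.
20·(-35 − T) = -16 − T → 19·T = -700 − (-16) = -684.
T = -684/19 = -36 dBFS.

-36 dBFS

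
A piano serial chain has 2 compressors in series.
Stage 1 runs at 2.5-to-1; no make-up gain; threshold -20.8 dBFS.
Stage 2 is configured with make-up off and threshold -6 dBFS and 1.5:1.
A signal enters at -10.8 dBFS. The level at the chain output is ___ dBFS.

-16.8 dBFS

Stage 1: -10.8 dBFS is 10 dB over -20.8 dBFS; at 2.5:1 that becomes 4 dB over, giving -16.8 dBFS.
Stage 2: -16.8 dBFS is at or below the -6 dBFS threshold — no compression; output -16.8 dBFS.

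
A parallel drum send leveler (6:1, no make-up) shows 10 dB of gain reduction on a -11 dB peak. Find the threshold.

-23 dB

Let T be the threshold. Output overshoot = (input overshoot)/R, so -21 − T = (-11 − T)/6.
6·(-21 − T) = -11 − T → 5·T = -126 − (-11) = -115.
T = -115/5 = -23 dB.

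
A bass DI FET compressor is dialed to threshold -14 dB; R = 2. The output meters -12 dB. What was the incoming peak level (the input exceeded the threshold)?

The compressed level sits -12 − (-14) = 2 dB over threshold.
Undo the ratio: input overshoot = 2 × 2 = 4 dB, giving input = -10 dB.

-10 dB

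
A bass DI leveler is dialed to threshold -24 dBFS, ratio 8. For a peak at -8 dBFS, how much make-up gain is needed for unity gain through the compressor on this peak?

The peak compresses to -24 + 16/8 = -22 dBFS.
To reach -8 dBFS requires -8 − (-22) = 14 dB of make-up.

14 dB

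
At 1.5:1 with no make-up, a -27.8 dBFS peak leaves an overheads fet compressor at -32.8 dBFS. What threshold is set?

-42.8 dBFS

Let T be the threshold. Output overshoot = (input overshoot)/R, so -32.8 − T = (-27.8 − T)/1.5.
1.5·(-32.8 − T) = -27.8 − T → 0.5·T = -49.2 − (-27.8) = -21.4.
T = -21.4/0.5 = -42.8 dBFS.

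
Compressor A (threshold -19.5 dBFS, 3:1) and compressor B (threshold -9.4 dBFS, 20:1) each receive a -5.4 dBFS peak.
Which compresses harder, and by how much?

A: GR = 14.1 − 14.1/3 = 9.4 dB.
B: GR = 4 − 4/20 = 3.8 dB.
Difference: 5.6 dB in favour of A.

A, by 5.6 dB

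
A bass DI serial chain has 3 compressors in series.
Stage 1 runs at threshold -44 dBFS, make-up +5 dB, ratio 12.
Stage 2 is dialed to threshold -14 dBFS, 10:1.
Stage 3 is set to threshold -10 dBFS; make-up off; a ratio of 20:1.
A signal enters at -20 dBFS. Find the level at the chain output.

-37 dBFS

Stage 1: 24 dB above -44 dBFS, reduced 12:1 to 2 dB above → -42 dBFS; +5 dB make-up → -37 dBFS.
Stage 2: below threshold (-37 ≤ -14); passes unchanged; output -37 dBFS.
Stage 3: below threshold (-37 ≤ -10); passes unchanged; output -37 dBFS.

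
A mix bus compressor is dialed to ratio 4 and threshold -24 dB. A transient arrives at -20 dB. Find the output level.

-20 dB sits 4 dB over threshold.
At 4:1 the overshoot is divided by 4, leaving 1 dB above threshold.
So the level is -24 + 1 = -23 dB.

-23 dB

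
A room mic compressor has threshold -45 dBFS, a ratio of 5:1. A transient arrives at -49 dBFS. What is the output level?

-49 dBFS is 4 dB below the -45 dBFS threshold, so no gain reduction is applied.
Output = input = -49 dBFS.

-49 dBFS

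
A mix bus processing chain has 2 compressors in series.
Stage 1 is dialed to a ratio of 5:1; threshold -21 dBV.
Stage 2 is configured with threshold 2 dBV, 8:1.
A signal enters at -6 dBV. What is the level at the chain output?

-18 dBV

Stage 1: overshoot 15 dB → 15/5 = 3 dB → -18 dBV.
Stage 2: -18 dBV ≤ 2 dBV, so stage 2 doesn't engage; output -18 dBV.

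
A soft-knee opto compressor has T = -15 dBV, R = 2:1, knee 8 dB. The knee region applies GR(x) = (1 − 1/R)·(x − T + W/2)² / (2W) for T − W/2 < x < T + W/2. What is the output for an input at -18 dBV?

-18.03125 dBV

x − T + W/2 = -18 − (-15) + 4 = 1.
GR = (1 − 1/2) × 1² / 16 = 0.5 × 1 / 16 = 0.03125 dB.
Output = -18 − 0.03125 = -18.03125 dBV.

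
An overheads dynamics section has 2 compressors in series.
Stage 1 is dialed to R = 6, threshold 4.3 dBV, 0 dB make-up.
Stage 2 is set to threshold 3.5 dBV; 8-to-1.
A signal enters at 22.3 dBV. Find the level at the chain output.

3.975 dBV

Stage 1: overshoot 18 dB → 18/6 = 3 dB → 7.3 dBV.
Stage 2: 3.8 dB above 3.5 dBV, reduced 8:1 to 0.475 dB above → 3.975 dBV.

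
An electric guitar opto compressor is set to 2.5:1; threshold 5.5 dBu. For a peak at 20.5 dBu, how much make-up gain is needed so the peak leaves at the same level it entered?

Overshoot 15 dB → 15/2.5 = 6 dB after compression, so the compressed level is 5.5 + 6 = 11.5 dBu.
Make-up = target − compressed = 20.5 − 11.5 = 9 dB.

9 dB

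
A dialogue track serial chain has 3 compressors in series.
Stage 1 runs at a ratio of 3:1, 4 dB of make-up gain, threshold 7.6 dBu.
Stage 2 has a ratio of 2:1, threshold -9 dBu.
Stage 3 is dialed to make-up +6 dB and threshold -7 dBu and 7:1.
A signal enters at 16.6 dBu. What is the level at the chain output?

0.4 dBu

Stage 1: 9 dB above 7.6 dBu, reduced 3:1 to 3 dB above → 10.6 dBu; +4 dB make-up → 14.6 dBu.
Stage 2: overshoot 23.6 dB → 23.6/2 = 11.8 dB → 2.8 dBu.
Stage 3: overshoot 9.8 dB → 9.8/7 = 1.4 dB → -5.6 dBu; +6 dB make-up → 0.4 dBu.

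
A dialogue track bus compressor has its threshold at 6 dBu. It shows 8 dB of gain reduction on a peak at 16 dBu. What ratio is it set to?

Input overshoot = 16 − 6 = 10 dB.
Output overshoot = 10 − 8 = 2 dB.
Ratio = input overshoot / output overshoot = 10 / 2 = 5.

5:1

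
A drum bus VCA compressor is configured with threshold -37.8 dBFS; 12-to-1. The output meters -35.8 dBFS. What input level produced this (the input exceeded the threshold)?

Post-compression overshoot = -35.8 − (-37.8) = 2 dB.
Before 12:1 compression the overshoot was 2 × 12 = 24 dB, so input = -37.8 + 24 = -13.8 dBFS.

-13.8 dBFS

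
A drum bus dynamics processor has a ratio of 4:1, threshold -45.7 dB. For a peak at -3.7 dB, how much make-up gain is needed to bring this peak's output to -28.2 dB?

Without make-up, output = threshold + overshoot/4 = -45.7 + 10.5 = -35.2 dB.
Gap to target: 7 dB.

7 dB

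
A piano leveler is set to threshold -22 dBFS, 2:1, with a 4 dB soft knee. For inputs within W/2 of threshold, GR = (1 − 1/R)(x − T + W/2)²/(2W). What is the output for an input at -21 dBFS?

x − T + W/2 = -21 − (-22) + 2 = 3.
GR = (1 − 1/2) × 3² / 8 = 0.5 × 9 / 8 = 0.5625 dB.
Output = -21 − 0.5625 = -21.5625 dBFS.

-21.5625 dBFS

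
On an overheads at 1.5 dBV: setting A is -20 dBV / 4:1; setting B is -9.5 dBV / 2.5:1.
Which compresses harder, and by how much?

A: GR = 21.5 − 21.5/4 = 16.125 dB.
B: GR = 11 − 11/2.5 = 6.6 dB.
A reduces 9.525 dB more.

A, by 9.525 dB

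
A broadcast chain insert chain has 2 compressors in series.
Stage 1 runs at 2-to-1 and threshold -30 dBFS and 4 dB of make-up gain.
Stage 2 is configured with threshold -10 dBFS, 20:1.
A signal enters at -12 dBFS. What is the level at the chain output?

Stage 1: -12 dBFS is 18 dB over -30 dBFS; at 2:1 that becomes 9 dB over, giving -21 dBFS; +4 dB make-up → -17 dBFS.
Stage 2: -17 dBFS is at or below the -10 dBFS threshold — no compression; output -17 dBFS.

-17 dBFS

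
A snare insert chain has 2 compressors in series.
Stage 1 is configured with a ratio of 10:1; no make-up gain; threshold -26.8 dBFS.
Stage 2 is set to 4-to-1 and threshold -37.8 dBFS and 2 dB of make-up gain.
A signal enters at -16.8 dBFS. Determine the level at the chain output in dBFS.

-32.8 dBFS

Stage 1: -16.8 dBFS is 10 dB over -26.8 dBFS; at 10:1 that becomes 1 dB over, giving -25.8 dBFS.
Stage 2: 12 dB above -37.8 dBFS, reduced 4:1 to 3 dB above → -34.8 dBFS; +2 dB make-up → -32.8 dBFS.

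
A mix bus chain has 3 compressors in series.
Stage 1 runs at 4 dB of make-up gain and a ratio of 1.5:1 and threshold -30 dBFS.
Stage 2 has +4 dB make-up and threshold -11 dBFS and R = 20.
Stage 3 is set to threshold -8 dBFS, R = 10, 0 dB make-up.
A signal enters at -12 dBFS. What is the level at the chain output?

Stage 1: overshoot 18 dB → 18/1.5 = 12 dB → -18 dBFS; +4 dB make-up → -14 dBFS.
Stage 2: below threshold (-14 ≤ -11); passes unchanged; make-up brings it to -10 dBFS.
Stage 3: below threshold (-10 ≤ -8); passes unchanged; output -10 dBFS.

-10 dBFS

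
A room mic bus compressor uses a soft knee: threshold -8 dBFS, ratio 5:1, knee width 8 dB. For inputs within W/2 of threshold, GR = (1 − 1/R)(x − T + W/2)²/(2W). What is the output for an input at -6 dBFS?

-7.8 dBFS

x − T + W/2 = -6 − (-8) + 4 = 6.
GR = (1 − 1/5) × 6² / 16 = 0.8 × 36 / 16 = 1.8 dB.
Output = -6 − 1.8 = -7.8 dBFS.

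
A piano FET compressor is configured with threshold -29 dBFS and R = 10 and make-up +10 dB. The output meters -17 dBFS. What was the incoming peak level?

-9 dBFS

Stripping the +10 dB make-up gives -27 dBFS at the gain stage.
The compressed level sits -27 − (-29) = 2 dB over threshold.
Undo the ratio: input overshoot = 2 × 10 = 20 dB, giving input = -9 dBFS.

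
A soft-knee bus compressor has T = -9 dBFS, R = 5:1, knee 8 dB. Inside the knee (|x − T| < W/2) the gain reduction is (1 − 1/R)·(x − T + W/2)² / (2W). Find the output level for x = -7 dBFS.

-8.8 dBFS

x − T + W/2 = -7 − (-9) + 4 = 6.
GR = (1 − 1/5) × 6² / 16 = 0.8 × 36 / 16 = 1.8 dB.
Output = -7 − 1.8 = -8.8 dBFS.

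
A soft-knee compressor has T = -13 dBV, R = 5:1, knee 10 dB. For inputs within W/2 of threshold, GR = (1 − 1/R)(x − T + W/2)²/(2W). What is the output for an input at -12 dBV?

x − T + W/2 = -12 − (-13) + 5 = 6.
GR = (1 − 1/5) × 6² / 20 = 0.8 × 36 / 20 = 1.44 dB.
Output = -12 − 1.44 = -13.44 dBV.

-13.44 dBV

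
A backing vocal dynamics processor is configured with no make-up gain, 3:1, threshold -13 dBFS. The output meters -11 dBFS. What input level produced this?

-7 dBFS

Post-compression overshoot = -11 − (-13) = 2 dB.
Input overshoot = R × output overshoot = 6 dB → input = -13 + 6 = -7 dBFS.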